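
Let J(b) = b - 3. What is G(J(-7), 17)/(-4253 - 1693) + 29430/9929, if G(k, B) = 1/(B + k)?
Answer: 1224925531/413264838 ≈ 2.9640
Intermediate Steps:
J(b) = -3 + b
G(J(-7), 17)/(-4253 - 1693) + 29430/9929 = 1/((17 + (-3 - 7))*(-4253 - 1693)) + 29430/9929 = 1/((17 - 10)*(-5946)) + 29430*(1/9929) = -1/5946/7 + 29430/9929 = (⅐)*(-1/5946) + 29430/9929 = -1/41622 + 29430/9929 = 1224925531/413264838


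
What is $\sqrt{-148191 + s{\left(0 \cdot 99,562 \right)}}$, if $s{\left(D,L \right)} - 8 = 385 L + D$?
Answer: $\sqrt{68187} \approx 261.13$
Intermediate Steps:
$s{\left(D,L \right)} = 8 + D + 385 L$ ($s{\left(D,L \right)} = 8 + \left(385 L + D\right) = 8 + \left(D + 385 L\right) = 8 + D + 385 L$)
$\sqrt{-148191 + s{\left(0 \cdot 99,562 \right)}} = \sqrt{-148191 + \left(8 + 0 \cdot 99 + 385 \cdot 562\right)} = \sqrt{-148191 + \left(8 + 0 + 216370\right)} = \sqrt{-148191 + 216378} = \sqrt{68187}$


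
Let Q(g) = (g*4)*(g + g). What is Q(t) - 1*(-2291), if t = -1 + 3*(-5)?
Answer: 4339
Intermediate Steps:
t = -16 (t = -1 - 15 = -16)
Q(g) = 8*g² (Q(g) = (4*g)*(2*g) = 8*g²)
Q(t) - 1*(-2291) = 8*(-16)² - 1*(-2291) = 8*256 + 2291 = 2048 + 2291 = 4339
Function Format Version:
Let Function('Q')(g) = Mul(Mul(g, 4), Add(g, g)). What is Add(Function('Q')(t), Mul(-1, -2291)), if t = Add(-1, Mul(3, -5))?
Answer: 4339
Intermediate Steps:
t = -16 (t = Add(-1, -15) = -16)
Function('Q')(g) = Mul(8, Pow(g, 2)) (Function('Q')(g) = Mul(Mul(4, g), Mul(2, g)) = Mul(8, Pow(g, 2)))
Add(Function('Q')(t), Mul(-1, -2291)) = Add(Mul(8, Pow(-16, 2)), Mul(-1, -2291)) = Add(Mul(8, 256), 2291) = Add(2048, 2291) = 4339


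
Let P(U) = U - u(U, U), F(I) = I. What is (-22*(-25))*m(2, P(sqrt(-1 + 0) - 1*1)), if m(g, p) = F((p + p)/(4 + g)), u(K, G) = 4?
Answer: -2750/3 + 550*I/3 ≈ -916.67 + 183.33*I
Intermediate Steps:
P(U) = -4 + U (P(U) = U - 1*4 = U - 4 = -4 + U)
m(g, p) = 2*p/(4 + g) (m(g, p) = (p + p)/(4 + g) = (2*p)/(4 + g) = 2*p/(4 + g))
(-22*(-25))*m(2, P(sqrt(-1 + 0) - 1*1)) = (-22*(-25))*(2*(-4 + (sqrt(-1 + 0) - 1*1))/(4 + 2)) = 550*(2*(-4 + (sqrt(-1) - 1))/6) = 550*(2*(-4 + (I - 1))*(1/6)) = 550*(2*(-4 + (-1 + I))*(1/6)) = 550*(2*(-5 + I)*(1/6)) = 550*(-5/3 + I/3) = -2750/3 + 550*I/3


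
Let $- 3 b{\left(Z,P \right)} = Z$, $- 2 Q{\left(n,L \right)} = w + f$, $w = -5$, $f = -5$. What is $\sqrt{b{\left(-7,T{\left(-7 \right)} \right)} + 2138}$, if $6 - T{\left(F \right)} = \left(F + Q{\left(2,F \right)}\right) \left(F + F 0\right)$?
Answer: $\frac{\sqrt{19263}}{3} \approx 46.264$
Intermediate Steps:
$Q{\left(n,L \right)} = 5$ ($Q{\left(n,L \right)} = - \frac{-5 - 5}{2} = \left(- \frac{1}{2}\right) \left(-10\right) = 5$)
$T{\left(F \right)} = 6 - F \left(5 + F\right)$ ($T{\left(F \right)} = 6 - \left(F + 5\right) \left(F + F 0\right) = 6 - \left(5 + F\right) \left(F + 0\right) = 6 - \left(5 + F\right) F = 6 - F \left(5 + F\right)$)
$b{\left(Z,P \right)} = - \frac{Z}{3}$
$\sqrt{b{\left(-7,T{\left(-7 \right)} \right)} + 2138} = \sqrt{\left(- \frac{1}{3}\right) \left(-7\right) + 2138} = \sqrt{\frac{7}{3} + 2138} = \sqrt{\frac{6421}{3}} = \frac{\sqrt{19263}}{3}$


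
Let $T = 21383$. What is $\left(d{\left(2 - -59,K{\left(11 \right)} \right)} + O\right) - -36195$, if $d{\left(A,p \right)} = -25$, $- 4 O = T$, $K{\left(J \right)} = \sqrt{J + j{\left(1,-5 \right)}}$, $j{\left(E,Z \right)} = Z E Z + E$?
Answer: $\frac{123297}{4} \approx 30824.0$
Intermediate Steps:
$j{\left(E,Z \right)} = E + E Z^{2}$ ($j{\left(E,Z \right)} = E Z Z + E = E Z^{2} + E = E + E Z^{2}$)
$K{\left(J \right)} = \sqrt{26 + J}$ ($K{\left(J \right)} = \sqrt{J + 1 \left(1 + \left(-5\right)^{2}\right)} = \sqrt{J + 1 \left(1 + 25\right)} = \sqrt{J + 1 \cdot 26} = \sqrt{J + 26} = \sqrt{26 + J}$)
$O = - \frac{21383}{4}$ ($O = \left(- \frac{1}{4}\right) 21383 = - \frac{21383}{4} \approx -5345.8$)
$\left(d{\left(2 - -59,K{\left(11 \right)} \right)} + O\right) - -36195 = \left(-25 - \frac{21383}{4}\right) - -36195 = - \frac{21483}{4} + 36195 = \frac{123297}{4}$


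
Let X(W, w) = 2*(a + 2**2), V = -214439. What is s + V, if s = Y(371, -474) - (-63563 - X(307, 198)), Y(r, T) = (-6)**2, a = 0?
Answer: -150832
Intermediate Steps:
Y(r, T) = 36
X(W, w) = 8 (X(W, w) = 2*(0 + 2**2) = 2*(0 + 4) = 2*4 = 8)
s = 63607 (s = 36 - (-63563 - 1*8) = 36 - (-63563 - 8) = 36 - 1*(-63571) = 36 + 63571 = 63607)
s + V = 63607 - 214439 = -150832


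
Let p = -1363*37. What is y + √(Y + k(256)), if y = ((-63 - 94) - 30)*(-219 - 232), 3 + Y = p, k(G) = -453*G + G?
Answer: 84337 + I*√166146 ≈ 84337.0 + 407.61*I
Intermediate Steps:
k(G) = -452*G
p = -50431
Y = -50434 (Y = -3 - 50431 = -50434)
y = 84337 (y = (-157 - 30)*(-451) = -187*(-451) = 84337)
y + √(Y + k(256)) = 84337 + √(-50434 - 452*256) = 84337 + √(-50434 - 115712) = 84337 + √(-166146) = 84337 + I*√166146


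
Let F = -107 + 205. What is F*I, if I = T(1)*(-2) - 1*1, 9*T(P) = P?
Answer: -1078/9 ≈ -119.78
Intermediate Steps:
T(P) = P/9
F = 98
I = -11/9 (I = ((⅑)*1)*(-2) - 1*1 = (⅑)*(-2) - 1 = -2/9 - 1 = -11/9 ≈ -1.2222)
F*I = 98*(-11/9) = -1078/9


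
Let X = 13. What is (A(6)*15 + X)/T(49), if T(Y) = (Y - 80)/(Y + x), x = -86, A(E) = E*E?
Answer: 20461/31 ≈ 660.03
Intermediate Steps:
A(E) = E**2
T(Y) = (-80 + Y)/(-86 + Y) (T(Y) = (Y - 80)/(Y - 86) = (-80 + Y)/(-86 + Y))
(A(6)*15 + X)/T(49) = (6**2*15 + 13)/(((-80 + 49)/(-86 + 49))) = (36*15 + 13)/((-31/(-37))) = (540 + 13)/((-1/37*(-31))) = 553/(31/37) = 553*(37/31) = 20461/31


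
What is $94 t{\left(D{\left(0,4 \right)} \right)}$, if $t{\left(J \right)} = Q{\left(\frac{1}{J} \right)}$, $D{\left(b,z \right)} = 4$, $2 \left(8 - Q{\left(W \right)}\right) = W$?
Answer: $\frac{2961}{4} \approx 740.25$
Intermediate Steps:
$Q{\left(W \right)} = 8 - \frac{W}{2}$
$t{\left(J \right)} = 8 - \frac{1}{2 J}$
$94 t{\left(D{\left(0,4 \right)} \right)} = 94 \left(8 - \frac{1}{2 \cdot 4}\right) = 94 \left(8 - \frac{1}{8}\right) = 94 \cdot \frac{63}{8} = \frac{2961}{4}$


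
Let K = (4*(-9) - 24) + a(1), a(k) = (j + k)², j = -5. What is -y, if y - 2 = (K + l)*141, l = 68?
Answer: -3386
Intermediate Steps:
a(k) = (-5 + k)²
K = -44 (K = (4*(-9) - 24) + (-5 + 1)² = (-36 - 24) + (-4)² = -60 + 16 = -44)
y = 3386 (y = 2 + (-44 + 68)*141 = 2 + 24*141 = 2 + 3384 = 3386)
-y = -1*3386 = -3386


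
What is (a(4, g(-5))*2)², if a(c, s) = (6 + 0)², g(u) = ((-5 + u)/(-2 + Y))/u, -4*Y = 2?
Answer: 5184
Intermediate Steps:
Y = -½ (Y = -¼*2 = -½ ≈ -0.50000)
g(u) = (2 - 2*u/5)/u (g(u) = ((-5 + u)/(-2 - ½))/u = ((-5 + u)/(-5/2))/u = ((-5 + u)*(-⅖))/u = (2 - 2*u/5)/u)
a(c, s) = 36 (a(c, s) = 6² = 36)
(a(4, g(-5))*2)² = (36*2)² = 72² = 5184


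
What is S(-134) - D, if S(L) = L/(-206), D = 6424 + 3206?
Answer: -991823/103 ≈ -9629.3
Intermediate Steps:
D = 9630
S(L) = -L/206 (S(L) = L*(-1/206) = -L/206)
S(-134) - D = -1/206*(-134) - 1*9630 = 67/103 - 9630 = -991823/103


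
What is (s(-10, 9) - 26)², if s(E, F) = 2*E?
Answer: 2116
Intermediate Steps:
(s(-10, 9) - 26)² = (2*(-10) - 26)² = (-20 - 26)² = (-46)² = 2116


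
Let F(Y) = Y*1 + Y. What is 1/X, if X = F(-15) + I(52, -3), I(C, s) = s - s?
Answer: -1/30 ≈ -0.033333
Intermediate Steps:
I(C, s) = 0
F(Y) = 2*Y (F(Y) = Y + Y = 2*Y)
X = -30 (X = 2*(-15) + 0 = -30 + 0 = -30)
1/X = 1/(-30) = -1/30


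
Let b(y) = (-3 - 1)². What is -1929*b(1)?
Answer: -30864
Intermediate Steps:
b(y) = 16 (b(y) = (-4)² = 16)
-1929*b(1) = -1929*16 = -30864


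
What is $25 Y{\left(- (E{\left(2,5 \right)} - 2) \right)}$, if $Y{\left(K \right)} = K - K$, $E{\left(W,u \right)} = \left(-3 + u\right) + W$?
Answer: $0$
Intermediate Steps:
$E{\left(W,u \right)} = -3 + W + u$
$Y{\left(K \right)} = 0$
$25 Y{\left(- (E{\left(2,5 \right)} - 2) \right)} = 25 \cdot 0 = 0$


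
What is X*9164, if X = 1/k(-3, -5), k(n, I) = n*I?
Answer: 9164/15 ≈ 610.93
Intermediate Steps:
k(n, I) = I*n
X = 1/15 (X = 1/(-5*(-3)) = 1/15 ≈ 0.066667)
X*9164 = (1/15)*9164 = 9164/15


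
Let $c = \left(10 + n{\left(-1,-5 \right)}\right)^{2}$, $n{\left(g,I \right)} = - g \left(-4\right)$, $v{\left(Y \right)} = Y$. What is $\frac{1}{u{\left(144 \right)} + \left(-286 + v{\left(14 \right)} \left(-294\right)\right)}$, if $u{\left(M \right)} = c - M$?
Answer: $- \frac{1}{4510} \approx -0.00022173$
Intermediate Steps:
$n{\left(g,I \right)} = 4 g$ ($n{\left(g,I \right)} = - \left(-4\right) g = 4 g$)
$c = 36$ ($c = \left(10 + 4 \left(-1\right)\right)^{2} = \left(10 - 4\right)^{2} = 6^{2} = 36$)
$u{\left(M \right)} = 36 - M$
$\frac{1}{u{\left(144 \right)} + \left(-286 + v{\left(14 \right)} \left(-294\right)\right)} = \frac{1}{\left(36 - 144\right) + \left(-286 + 14 \left(-294\right)\right)} = \frac{1}{\left(36 - 144\right) - 4402} = \frac{1}{-108 - 4402} = \frac{1}{-4510} = - \frac{1}{4510}$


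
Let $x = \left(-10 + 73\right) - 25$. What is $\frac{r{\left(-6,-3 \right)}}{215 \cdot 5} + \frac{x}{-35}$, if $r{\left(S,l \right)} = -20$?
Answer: $- \frac{1662}{1505} \approx -1.1043$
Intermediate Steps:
$x = 38$ ($x = 63 - 25 = 38$)
$\frac{r{\left(-6,-3 \right)}}{215 \cdot 5} + \frac{x}{-35} = - \frac{20}{215 \cdot 5} + \frac{38}{-35} = - \frac{20}{1075} + 38 \left(- \frac{1}{35}\right) = \left(-20\right) \frac{1}{1075} - \frac{38}{35} = - \frac{4}{215} - \frac{38}{35} = - \frac{1662}{1505}$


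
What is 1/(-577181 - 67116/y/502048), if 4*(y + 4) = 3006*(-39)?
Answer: -525581500/303355655749103 ≈ -1.7326e-6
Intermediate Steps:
y = -58625/2 (y = -4 + (3006*(-39))/4 = -4 + (1/4)*(-117234) = -4 - 58617/2 = -58625/2 ≈ -29313.)
1/(-577181 - 67116/y/502048) = 1/(-577181 - 67116/(-58625/2)/502048) = 1/(-577181 - 67116*(-2/58625)*(1/502048)) = 1/(-577181 + (19176/8375)*(1/502048)) = 1/(-577181 + 2397/525581500) = 1/(-303355655749103/525581500) = -525581500/303355655749103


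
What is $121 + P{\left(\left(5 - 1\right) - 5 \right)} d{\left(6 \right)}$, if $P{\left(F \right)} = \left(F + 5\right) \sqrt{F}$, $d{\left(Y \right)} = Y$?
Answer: $121 + 24 i \approx 121.0 + 24.0 i$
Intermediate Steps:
$P{\left(F \right)} = \sqrt{F} \left(5 + F\right)$ ($P{\left(F \right)} = \left(5 + F\right) \sqrt{F} = \sqrt{F} \left(5 + F\right)$)
$121 + P{\left(\left(5 - 1\right) - 5 \right)} d{\left(6 \right)} = 121 + \sqrt{\left(5 - 1\right) - 5} \left(5 + \left(\left(5 - 1\right) - 5\right)\right) 6 = 121 + \sqrt{4 - 5} \left(5 + \left(4 - 5\right)\right) 6 = 121 + \sqrt{-1} \left(5 - 1\right) 6 = 121 + i 4 \cdot 6 = 121 + 4 i 6 = 121 + 24 i$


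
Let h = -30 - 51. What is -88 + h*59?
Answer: -4867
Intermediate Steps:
h = -81
-88 + h*59 = -88 - 81*59 = -88 - 4779 = -4867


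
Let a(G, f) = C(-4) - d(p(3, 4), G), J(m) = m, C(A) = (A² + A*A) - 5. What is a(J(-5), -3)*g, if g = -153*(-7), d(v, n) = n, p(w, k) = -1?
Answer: 34272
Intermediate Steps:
C(A) = -5 + 2*A² (C(A) = (A² + A²) - 5 = 2*A² - 5 = -5 + 2*A²)
g = 1071
a(G, f) = 27 - G (a(G, f) = (-5 + 2*(-4)²) - G = (-5 + 2*16) - G = (-5 + 32) - G = 27 - G)
a(J(-5), -3)*g = (27 - 1*(-5))*1071 = (27 + 5)*1071 = 32*1071 = 34272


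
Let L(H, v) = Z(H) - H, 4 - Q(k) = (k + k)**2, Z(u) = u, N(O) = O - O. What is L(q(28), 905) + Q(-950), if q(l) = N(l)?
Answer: -3609996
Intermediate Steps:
N(O) = 0
q(l) = 0
Q(k) = 4 - 4*k**2 (Q(k) = 4 - (k + k)**2 = 4 - (2*k)**2 = 4 - 4*k**2)
L(H, v) = 0 (L(H, v) = H - H = 0)
L(q(28), 905) + Q(-950) = 0 + (4 - 4*(-950)**2) = 0 + (4 - 4*902500) = 0 + (4 - 3610000) = 0 - 3609996 = -3609996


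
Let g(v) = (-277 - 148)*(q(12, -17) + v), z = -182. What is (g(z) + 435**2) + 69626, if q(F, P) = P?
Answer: 343426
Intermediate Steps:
g(v) = 7225 - 425*v (g(v) = (-277 - 148)*(-17 + v) = -425*(-17 + v) = 7225 - 425*v)
(g(z) + 435**2) + 69626 = ((7225 - 425*(-182)) + 435**2) + 69626 = ((7225 + 77350) + 189225) + 69626 = (84575 + 189225) + 69626 = 273800 + 69626 = 343426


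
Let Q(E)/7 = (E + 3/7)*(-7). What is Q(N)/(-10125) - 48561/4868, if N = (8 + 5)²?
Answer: -451265989/49288500 ≈ -9.1556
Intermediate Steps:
N = 169 (N = 13² = 169)
Q(E) = -21 - 49*E (Q(E) = 7*((E + 3/7)*(-7)) = 7*((3/7 + E)*(-7)) = 7*(-3 - 7*E) = -21 - 49*E)
Q(N)/(-10125) - 48561/4868 = (-21 - 49*169)/(-10125) - 48561/4868 = (-21 - 8281)*(-1/10125) - 48561*1/4868 = -8302*(-1/10125) - 48561/4868 = 8302/10125 - 48561/4868 = -451265989/49288500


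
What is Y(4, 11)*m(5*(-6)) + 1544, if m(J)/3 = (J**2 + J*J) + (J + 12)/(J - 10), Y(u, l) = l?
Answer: 1219177/20 ≈ 60959.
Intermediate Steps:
m(J) = 6*J**2 + 3*(12 + J)/(-10 + J) (m(J) = 3*((J**2 + J*J) + (J + 12)/(J - 10)) = 3*((J**2 + J**2) + (12 + J)/(-10 + J)) = 3*(2*J**2 + (12 + J)/(-10 + J)) = 6*J**2 + 3*(12 + J)/(-10 + J))
Y(4, 11)*m(5*(-6)) + 1544 = 11*(3*(12 + 5*(-6) - 20*(5*(-6))**2 + 2*(5*(-6))**3)/(-10 + 5*(-6))) + 1544 = 11*(3*(12 - 30 - 20*(-30)**2 + 2*(-30)**3)/(-10 - 30)) + 1544 = 11*(3*(12 - 30 - 20*900 + 2*(-27000))/(-40)) + 1544 = 11*(3*(-1/40)*(12 - 30 - 18000 - 54000)) + 1544 = 11*(3*(-1/40)*(-72018)) + 1544 = 11*(108027/20) + 1544 = 1188297/20 + 1544 = 1219177/20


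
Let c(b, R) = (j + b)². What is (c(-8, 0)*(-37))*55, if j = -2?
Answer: -203500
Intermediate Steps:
c(b, R) = (-2 + b)²
(c(-8, 0)*(-37))*55 = ((-2 - 8)²*(-37))*55 = ((-10)²*(-37))*55 = (100*(-37))*55 = -3700*55 = -203500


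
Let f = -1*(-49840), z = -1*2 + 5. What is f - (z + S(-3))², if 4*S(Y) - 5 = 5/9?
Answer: 16141919/324 ≈ 49821.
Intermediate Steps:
S(Y) = 25/18 (S(Y) = 5/4 + (5/9)/4 = 5/4 + (5*(⅑))/4 = 5/4 + (¼)*(5/9) = 5/4 + 5/36 = 25/18)
z = 3 (z = -2 + 5 = 3)
f = 49840
f - (z + S(-3))² = 49840 - (3 + 25/18)² = 49840 - (79/18)² = 49840 - 1*6241/324 = 49840 - 6241/324 = 16141919/324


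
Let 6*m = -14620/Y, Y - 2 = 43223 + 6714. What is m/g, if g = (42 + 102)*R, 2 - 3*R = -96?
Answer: -3655/352369584 ≈ -1.0373e-5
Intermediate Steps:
R = 98/3 (R = ⅔ - ⅓*(-96) = ⅔ + 32 = 98/3 ≈ 32.667)
Y = 49939 (Y = 2 + (43223 + 6714) = 2 + 49937 = 49939)
m = -7310/149817 (m = (-14620/49939)/6 = (-14620*1/49939)/6 = (⅙)*(-14620/49939) = -7310/149817 ≈ -0.048793)
g = 4704 (g = (42 + 102)*(98/3) = 144*(98/3) = 4704)
m/g = -7310/149817/4704 = -7310/149817*1/4704 = -3655/352369584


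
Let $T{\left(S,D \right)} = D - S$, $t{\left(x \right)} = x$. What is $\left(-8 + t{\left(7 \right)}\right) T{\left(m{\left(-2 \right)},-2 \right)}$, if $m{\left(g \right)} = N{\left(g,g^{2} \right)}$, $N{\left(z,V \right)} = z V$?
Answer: $-6$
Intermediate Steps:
$N{\left(z,V \right)} = V z$
$m{\left(g \right)} = g^{3}$ ($m{\left(g \right)} = g^{2} g = g^{3}$)
$\left(-8 + t{\left(7 \right)}\right) T{\left(m{\left(-2 \right)},-2 \right)} = \left(-8 + 7\right) \left(-2 - \left(-2\right)^{3}\right) = - (-2 - -8) = - (-2 + 8) = \left(-1\right) 6 = -6$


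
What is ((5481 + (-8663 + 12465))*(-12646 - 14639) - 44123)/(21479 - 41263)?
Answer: 126665389/9892 ≈ 12805.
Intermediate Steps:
((5481 + (-8663 + 12465))*(-12646 - 14639) - 44123)/(21479 - 41263) = ((5481 + 3802)*(-27285) - 44123)/(-19784) = (9283*(-27285) - 44123)*(-1/19784) = (-253286655 - 44123)*(-1/19784) = -253330778*(-1/19784) = 126665389/9892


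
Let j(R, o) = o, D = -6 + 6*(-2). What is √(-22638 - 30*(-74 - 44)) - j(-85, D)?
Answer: 18 + 3*I*√2122 ≈ 18.0 + 138.2*I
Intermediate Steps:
D = -18 (D = -6 - 12 = -18)
√(-22638 - 30*(-74 - 44)) - j(-85, D) = √(-22638 - 30*(-74 - 44)) - 1*(-18) = √(-22638 - 30*(-118)) + 18 = √(-22638 + 3540) + 18 = √(-19098) + 18 = 3*I*√2122 + 18 = 18 + 3*I*√2122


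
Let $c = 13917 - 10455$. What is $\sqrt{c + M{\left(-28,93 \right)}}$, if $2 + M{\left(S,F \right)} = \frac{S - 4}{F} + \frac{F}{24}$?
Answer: $\frac{\sqrt{479297262}}{372} \approx 58.852$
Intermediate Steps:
$M{\left(S,F \right)} = -2 + \frac{F}{24} + \frac{-4 + S}{F}$ ($M{\left(S,F \right)} = -2 + \left(\frac{S - 4}{F} + \frac{F}{24}\right) = -2 + \left(\frac{S - 4}{F} + F \frac{1}{24}\right) = -2 + \left(\frac{-4 + S}{F} + \frac{F}{24}\right) = -2 + \left(\frac{F}{24} + \frac{-4 + S}{F}\right) = -2 + \frac{F}{24} + \frac{-4 + S}{F}$)
$c = 3462$
$\sqrt{c + M{\left(-28,93 \right)}} = \sqrt{3462 + \frac{-4 - 28 + \frac{1}{24} \cdot 93 \left(-48 + 93\right)}{93}} = \sqrt{3462 + \frac{-4 - 28 + \frac{1}{24} \cdot 93 \cdot 45}{93}} = \sqrt{3462 + \frac{-4 - 28 + \frac{1395}{8}}{93}} = \sqrt{3462 + \frac{1}{93} \cdot \frac{1139}{8}} = \sqrt{3462 + \frac{1139}{744}} = \sqrt{\frac{2576867}{744}} = \frac{\sqrt{479297262}}{372}$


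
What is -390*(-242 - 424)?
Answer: 259740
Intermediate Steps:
-390*(-242 - 424) = -390*(-666) = 259740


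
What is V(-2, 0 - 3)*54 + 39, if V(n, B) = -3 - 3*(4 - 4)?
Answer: -123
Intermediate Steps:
V(n, B) = -3 (V(n, B) = -3 - 3*0 = -3 + 0 = -3)
V(-2, 0 - 3)*54 + 39 = -3*54 + 39 = -162 + 39 = -123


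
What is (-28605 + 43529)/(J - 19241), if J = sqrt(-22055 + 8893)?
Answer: -287152684/370229243 - 14924*I*sqrt(13162)/370229243 ≈ -0.77561 - 0.0046246*I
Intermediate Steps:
J = I*sqrt(13162) (J = sqrt(-13162) = I*sqrt(13162) ≈ 114.73*I)
(-28605 + 43529)/(J - 19241) = (-28605 + 43529)/(I*sqrt(13162) - 19241) = 14924/(-19241 + I*sqrt(13162))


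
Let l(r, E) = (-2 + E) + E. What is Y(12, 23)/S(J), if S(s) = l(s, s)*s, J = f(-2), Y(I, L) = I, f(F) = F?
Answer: 1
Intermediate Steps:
l(r, E) = -2 + 2*E
J = -2
S(s) = s*(-2 + 2*s) (S(s) = (-2 + 2*s)*s = s*(-2 + 2*s))
Y(12, 23)/S(J) = 12/((2*(-2)*(-1 - 2))) = 12/((2*(-2)*(-3))) = 12/12 = 12*(1/12) = 1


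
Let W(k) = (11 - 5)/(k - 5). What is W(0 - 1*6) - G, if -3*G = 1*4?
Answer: 26/33 ≈ 0.78788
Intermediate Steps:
G = -4/3 ≈ -1.3333
W(k) = 6/(-5 + k)
W(0 - 1*6) - G = 6/(-5 + (0 - 1*6)) - 1*(-4/3) = 6/(-5 + (0 - 6)) + 4/3 = 6/(-5 - 6) + 4/3 = 6/(-11) + 4/3 = 6*(-1/11) + 4/3 = -6/11 + 4/3 = 26/33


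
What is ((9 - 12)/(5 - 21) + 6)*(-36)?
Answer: -891/4 ≈ -222.75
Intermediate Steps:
((9 - 12)/(5 - 21) + 6)*(-36) = (-3/(-16) + 6)*(-36) = (-3*(-1/16) + 6)*(-36) = (3/16 + 6)*(-36) = (99/16)*(-36) = -891/4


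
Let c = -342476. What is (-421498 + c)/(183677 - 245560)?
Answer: 763974/61883 ≈ 12.345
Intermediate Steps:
(-421498 + c)/(183677 - 245560) = (-421498 - 342476)/(183677 - 245560) = -763974/(-61883) = -763974*(-1/61883) = 763974/61883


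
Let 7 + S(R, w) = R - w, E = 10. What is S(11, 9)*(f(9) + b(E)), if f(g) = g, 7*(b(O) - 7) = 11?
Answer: -615/7 ≈ -87.857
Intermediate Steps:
b(O) = 60/7 (b(O) = 7 + (⅐)*11 = 7 + 11/7 = 60/7)
S(R, w) = -7 + R - w (S(R, w) = -7 + (R - w) = -7 + R - w)
S(11, 9)*(f(9) + b(E)) = (-7 + 11 - 1*9)*(9 + 60/7) = (-7 + 11 - 9)*(123/7) = -5*123/7 = -615/7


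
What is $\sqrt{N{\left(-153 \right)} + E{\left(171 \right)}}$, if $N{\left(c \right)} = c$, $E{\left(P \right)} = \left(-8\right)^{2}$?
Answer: $i \sqrt{89} \approx 9.434 i$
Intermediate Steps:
$E{\left(P \right)} = 64$
$\sqrt{N{\left(-153 \right)} + E{\left(171 \right)}} = \sqrt{-153 + 64} = \sqrt{-89} = i \sqrt{89}$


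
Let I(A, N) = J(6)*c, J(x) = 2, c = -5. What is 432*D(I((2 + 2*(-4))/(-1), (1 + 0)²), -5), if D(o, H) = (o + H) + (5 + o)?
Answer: -8640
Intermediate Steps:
I(A, N) = -10 (I(A, N) = 2*(-5) = -10)
D(o, H) = 5 + H + 2*o (D(o, H) = (H + o) + (5 + o) = 5 + H + 2*o)
432*D(I((2 + 2*(-4))/(-1), (1 + 0)²), -5) = 432*(5 - 5 + 2*(-10)) = 432*(5 - 5 - 20) = 432*(-20) = -8640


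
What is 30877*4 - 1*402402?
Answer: -278894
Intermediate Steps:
30877*4 - 1*402402 = 123508 - 402402 = -278894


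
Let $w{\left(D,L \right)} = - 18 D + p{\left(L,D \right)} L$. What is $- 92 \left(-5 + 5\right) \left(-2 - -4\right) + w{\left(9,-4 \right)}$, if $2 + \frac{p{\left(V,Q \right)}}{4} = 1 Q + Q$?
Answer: $-418$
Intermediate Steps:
$p{\left(V,Q \right)} = -8 + 8 Q$ ($p{\left(V,Q \right)} = -8 + 4 \left(1 Q + Q\right) = -8 + 4 \left(Q + Q\right) = -8 + 4 \cdot 2 Q = -8 + 8 Q$)
$w{\left(D,L \right)} = - 18 D + L \left(-8 + 8 D\right)$ ($w{\left(D,L \right)} = - 18 D + \left(-8 + 8 D\right) L = - 18 D + L \left(-8 + 8 D\right)$)
$- 92 \left(-5 + 5\right) \left(-2 - -4\right) + w{\left(9,-4 \right)} = - 92 \left(-5 + 5\right) \left(-2 - -4\right) + \left(\left(-18\right) 9 + 8 \left(-4\right) \left(-1 + 9\right)\right) = - 92 \cdot 0 \left(-2 + 4\right) + \left(-162 + 8 \left(-4\right) 8\right) = - 92 \cdot 0 \cdot 2 - 418 = \left(-92\right) 0 - 418 = 0 - 418 = -418$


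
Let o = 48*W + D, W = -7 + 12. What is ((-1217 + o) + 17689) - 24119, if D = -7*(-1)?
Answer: -7400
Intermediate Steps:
W = 5
D = 7
o = 247 (o = 48*5 + 7 = 240 + 7 = 247)
((-1217 + o) + 17689) - 24119 = ((-1217 + 247) + 17689) - 24119 = (-970 + 17689) - 24119 = 16719 - 24119 = -7400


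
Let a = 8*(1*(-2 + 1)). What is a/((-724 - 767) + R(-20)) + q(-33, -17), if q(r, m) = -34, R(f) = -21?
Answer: -6425/189 ≈ -33.995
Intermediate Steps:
a = -8 (a = 8*(1*(-1)) = 8*(-1) = -8)
a/((-724 - 767) + R(-20)) + q(-33, -17) = -8/((-724 - 767) - 21) - 34 = -8/(-1491 - 21) - 34 = -8/(-1512) - 34 = -1/1512*(-8) - 34 = 1/189 - 34 = -6425/189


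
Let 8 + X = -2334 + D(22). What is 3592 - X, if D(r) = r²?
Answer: 5450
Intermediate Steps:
X = -1858 (X = -8 + (-2334 + 22²) = -8 + (-2334 + 484) = -8 - 1850 = -1858)
3592 - X = 3592 - 1*(-1858) = 3592 + 1858 = 5450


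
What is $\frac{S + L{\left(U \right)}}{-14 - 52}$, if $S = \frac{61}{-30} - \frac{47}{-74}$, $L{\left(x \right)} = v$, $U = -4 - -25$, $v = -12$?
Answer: $\frac{338}{1665} \approx 0.203$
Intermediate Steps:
$U = 21$ ($U = -4 + 25 = 21$)
$L{\left(x \right)} = -12$
$S = - \frac{776}{555}$ ($S = 61 \left(- \frac{1}{30}\right) - - \frac{47}{74} = - \frac{61}{30} + \frac{47}{74} = - \frac{776}{555} \approx -1.3982$)
$\frac{S + L{\left(U \right)}}{-14 - 52} = \frac{- \frac{776}{555} - 12}{-14 - 52} = \frac{1}{-66} \left(- \frac{7436}{555}\right) = \left(- \frac{1}{66}\right) \left(- \frac{7436}{555}\right) = \frac{338}{1665}$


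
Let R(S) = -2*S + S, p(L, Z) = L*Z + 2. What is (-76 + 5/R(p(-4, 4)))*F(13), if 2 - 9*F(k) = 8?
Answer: 353/7 ≈ 50.429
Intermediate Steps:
p(L, Z) = 2 + L*Z
F(k) = -2/3 (F(k) = 2/9 - 1/9*8 = 2/9 - 8/9 = -2/3)
R(S) = -S
(-76 + 5/R(p(-4, 4)))*F(13) = (-76 + 5/((-(2 - 4*4))))*(-2/3) = (-76 + 5/((-(2 - 16))))*(-2/3) = (-76 + 5/((-1*(-14))))*(-2/3) = (-76 + 5/14)*(-2/3) = -1059/14*(-2/3) = 353/7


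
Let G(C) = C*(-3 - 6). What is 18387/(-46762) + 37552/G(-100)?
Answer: 1915703/46350 ≈ 41.331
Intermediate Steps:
G(C) = -9*C (G(C) = C*(-9) = -9*C)
18387/(-46762) + 37552/G(-100) = 18387/(-46762) + 37552/((-9*(-100))) = 18387*(-1/46762) + 37552/900 = -81/206 + 37552*(1/900) = -81/206 + 9388/225 = 1915703/46350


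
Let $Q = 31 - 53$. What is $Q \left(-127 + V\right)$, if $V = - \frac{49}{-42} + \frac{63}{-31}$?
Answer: $\frac{261613}{93} \approx 2813.0$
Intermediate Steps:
$Q = -22$
$V = - \frac{161}{186}$ ($V = \left(-49\right) \left(- \frac{1}{42}\right) + 63 \left(- \frac{1}{31}\right) = \frac{7}{6} - \frac{63}{31} = - \frac{161}{186} \approx -0.86559$)
$Q \left(-127 + V\right) = - 22 \left(-127 - \frac{161}{186}\right) = \left(-22\right) \left(- \frac{23783}{186}\right) = \frac{261613}{93}$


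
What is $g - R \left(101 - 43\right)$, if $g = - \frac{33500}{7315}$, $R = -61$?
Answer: $\frac{5169394}{1463} \approx 3533.4$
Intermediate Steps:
$g = - \frac{6700}{1463}$ ($g = \left(-33500\right) \frac{1}{7315} = - \frac{6700}{1463} \approx -4.5796$)
$g - R \left(101 - 43\right) = - \frac{6700}{1463} - - 61 \left(101 - 43\right) = - \frac{6700}{1463} - \left(-61\right) 58 = - \frac{6700}{1463} - -3538 = - \frac{6700}{1463} + 3538 = \frac{5169394}{1463}$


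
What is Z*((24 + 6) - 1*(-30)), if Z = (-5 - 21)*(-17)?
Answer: 26520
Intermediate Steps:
Z = 442 (Z = -26*(-17) = 442)
Z*((24 + 6) - 1*(-30)) = 442*((24 + 6) - 1*(-30)) = 442*(30 + 30) = 442*60 = 26520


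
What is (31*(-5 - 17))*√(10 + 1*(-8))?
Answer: -682*√2 ≈ -964.49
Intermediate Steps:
(31*(-5 - 17))*√(10 + 1*(-8)) = (31*(-22))*√(10 - 8) = -682*√2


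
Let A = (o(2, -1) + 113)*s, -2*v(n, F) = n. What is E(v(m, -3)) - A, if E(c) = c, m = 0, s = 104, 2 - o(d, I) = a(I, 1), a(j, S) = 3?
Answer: -11648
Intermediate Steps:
o(d, I) = -1 (o(d, I) = 2 - 1*3 = 2 - 3 = -1)
v(n, F) = -n/2
A = 11648 (A = (-1 + 113)*104 = 112*104 = 11648)
E(v(m, -3)) - A = -1/2*0 - 1*11648 = 0 - 11648 = -11648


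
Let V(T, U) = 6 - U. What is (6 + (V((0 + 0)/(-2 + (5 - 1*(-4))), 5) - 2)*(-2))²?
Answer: 64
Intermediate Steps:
(6 + (V((0 + 0)/(-2 + (5 - 1*(-4))), 5) - 2)*(-2))² = (6 + ((6 - 1*5) - 2)*(-2))² = (6 + ((6 - 5) - 2)*(-2))² = (6 + (1 - 2)*(-2))² = (6 - 1*(-2))² = (6 + 2)² = 8² = 64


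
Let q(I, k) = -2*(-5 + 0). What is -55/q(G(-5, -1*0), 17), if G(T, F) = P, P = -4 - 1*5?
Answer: -11/2 ≈ -5.5000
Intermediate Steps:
P = -9 (P = -4 - 5 = -9)
G(T, F) = -9
q(I, k) = 10 (q(I, k) = -2*(-5) = 10)
-55/q(G(-5, -1*0), 17) = -55/10 = -55*1/10 = -11/2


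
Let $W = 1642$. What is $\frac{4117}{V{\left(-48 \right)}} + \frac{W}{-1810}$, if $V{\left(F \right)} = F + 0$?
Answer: $- \frac{3765293}{43440} \approx -86.678$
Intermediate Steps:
$V{\left(F \right)} = F$
$\frac{4117}{V{\left(-48 \right)}} + \frac{W}{-1810} = \frac{4117}{-48} + \frac{1642}{-1810} = 4117 \left(- \frac{1}{48}\right) + 1642 \left(- \frac{1}{1810}\right) = - \frac{4117}{48} - \frac{821}{905} = - \frac{3765293}{43440}$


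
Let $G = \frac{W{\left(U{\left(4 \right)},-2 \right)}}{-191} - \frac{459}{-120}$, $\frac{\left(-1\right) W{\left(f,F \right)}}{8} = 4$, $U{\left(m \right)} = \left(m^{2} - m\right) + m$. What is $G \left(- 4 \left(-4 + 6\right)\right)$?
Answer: $- \frac{30503}{955} \approx -31.94$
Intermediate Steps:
$U{\left(m \right)} = m^{2}$
$W{\left(f,F \right)} = -32$ ($W{\left(f,F \right)} = \left(-8\right) 4 = -32$)
$G = \frac{30503}{7640}$ ($G = - \frac{32}{-191} - \frac{459}{-120} = \left(-32\right) \left(- \frac{1}{191}\right) - - \frac{153}{40} = \frac{32}{191} + \frac{153}{40} = \frac{30503}{7640} \approx 3.9925$)
$G \left(- 4 \left(-4 + 6\right)\right) = \frac{30503 \left(- 4 \left(-4 + 6\right)\right)}{7640} = \frac{30503 \left(\left(-4\right) 2\right)}{7640} = \frac{30503}{7640} \left(-8\right) = - \frac{30503}{955}$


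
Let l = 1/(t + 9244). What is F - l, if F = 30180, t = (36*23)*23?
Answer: 853731839/28288 ≈ 30180.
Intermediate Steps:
t = 19044 (t = 828*23 = 19044)
l = 1/28288 (l = 1/(19044 + 9244) = 1/28288 ≈ 3.5351e-5)
F - l = 30180 - 1*1/28288 = 30180 - 1/28288 = 853731839/28288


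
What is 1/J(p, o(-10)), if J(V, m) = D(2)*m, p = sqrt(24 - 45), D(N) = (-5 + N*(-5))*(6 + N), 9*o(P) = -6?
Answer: 1/80 ≈ 0.012500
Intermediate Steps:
o(P) = -2/3 (o(P) = (1/9)*(-6) = -2/3)
D(N) = (-5 - 5*N)*(6 + N)
p = I*sqrt(21) (p = sqrt(-21) = I*sqrt(21) ≈ 4.5826*I)
J(V, m) = -120*m (J(V, m) = (-30 - 35*2 - 5*2**2)*m = (-30 - 70 - 5*4)*m = (-30 - 70 - 20)*m = -120*m)
1/J(p, o(-10)) = 1/(-120*(-2/3)) = 1/80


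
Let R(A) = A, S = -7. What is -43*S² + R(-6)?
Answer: -2113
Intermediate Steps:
-43*S² + R(-6) = -43*(-7)² - 6 = -43*49 - 6 = -2107 - 6 = -2113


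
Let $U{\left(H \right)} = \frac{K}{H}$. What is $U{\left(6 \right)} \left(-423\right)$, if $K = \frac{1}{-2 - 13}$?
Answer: $\frac{47}{10} \approx 4.7$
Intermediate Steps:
$K = - \frac{1}{15}$ ($K = \frac{1}{-15} = - \frac{1}{15} \approx -0.066667$)
$U{\left(H \right)} = - \frac{1}{15 H}$
$U{\left(6 \right)} \left(-423\right) = - \frac{1}{15 \cdot 6} \left(-423\right) = \left(- \frac{1}{15}\right) \frac{1}{6} \left(-423\right) = \left(- \frac{1}{90}\right) \left(-423\right) = \frac{47}{10}$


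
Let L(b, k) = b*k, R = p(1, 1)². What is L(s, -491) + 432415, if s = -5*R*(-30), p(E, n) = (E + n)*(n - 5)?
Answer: -4281185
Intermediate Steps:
p(E, n) = (-5 + n)*(E + n) (p(E, n) = (E + n)*(-5 + n) = (-5 + n)*(E + n))
R = 64 (R = (1² - 5*1 - 5*1 + 1*1)² = (1 - 5 - 5 + 1)² = (-8)² = 64)
s = 9600 (s = -5*64*(-30) = -320*(-30) = 9600)
L(s, -491) + 432415 = 9600*(-491) + 432415 = -4713600 + 432415 = -4281185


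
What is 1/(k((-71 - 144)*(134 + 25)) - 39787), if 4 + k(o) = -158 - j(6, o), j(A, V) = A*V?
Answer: 1/165161 ≈ 6.0547e-6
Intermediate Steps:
k(o) = -162 - 6*o (k(o) = -4 + (-158 - 6*o) = -162 - 6*o)
1/(k((-71 - 144)*(134 + 25)) - 39787) = 1/((-162 - 6*(-71 - 144)*(134 + 25)) - 39787) = 1/((-162 - (-1290)*159) - 39787) = 1/((-162 - 6*(-34185)) - 39787) = 1/((-162 + 205110) - 39787) = 1/(204948 - 39787) = 1/165161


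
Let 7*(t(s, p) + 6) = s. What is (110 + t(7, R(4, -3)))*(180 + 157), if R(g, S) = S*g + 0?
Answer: 35385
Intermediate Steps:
R(g, S) = S*g
t(s, p) = -6 + s/7
(110 + t(7, R(4, -3)))*(180 + 157) = (110 + (-6 + (⅐)*7))*(180 + 157) = (110 + (-6 + 1))*337 = (110 - 5)*337 = 105*337 = 35385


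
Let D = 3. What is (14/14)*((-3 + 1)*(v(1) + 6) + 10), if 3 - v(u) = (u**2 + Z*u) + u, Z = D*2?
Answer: 8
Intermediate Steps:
Z = 6 (Z = 3*2 = 6)
v(u) = 3 - u**2 - 7*u (v(u) = 3 - ((u**2 + 6*u) + u) = 3 - (u**2 + 7*u) = 3 + (-u**2 - 7*u) = 3 - u**2 - 7*u)
(14/14)*((-3 + 1)*(v(1) + 6) + 10) = (14/14)*((-3 + 1)*((3 - 1*1**2 - 7*1) + 6) + 10) = (14*(1/14))*(-2*((3 - 1*1 - 7) + 6) + 10) = 1*(-2*((3 - 1 - 7) + 6) + 10) = 1*(-2*(-5 + 6) + 10) = 1*(-2*1 + 10) = 1*(-2 + 10) = 1*8 = 8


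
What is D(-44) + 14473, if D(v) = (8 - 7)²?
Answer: 14474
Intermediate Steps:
D(v) = 1 (D(v) = 1² = 1)
D(-44) + 14473 = 1 + 14473 = 14474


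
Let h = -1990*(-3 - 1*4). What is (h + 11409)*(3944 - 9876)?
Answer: -150310948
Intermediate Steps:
h = 13930 (h = -1990*(-3 - 4) = -1990*(-7) = 13930)
(h + 11409)*(3944 - 9876) = (13930 + 11409)*(3944 - 9876) = 25339*(-5932) = -150310948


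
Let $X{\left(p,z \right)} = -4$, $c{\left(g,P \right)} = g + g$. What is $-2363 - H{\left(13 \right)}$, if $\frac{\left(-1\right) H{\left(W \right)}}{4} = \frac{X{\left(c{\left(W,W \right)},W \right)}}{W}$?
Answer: $- \frac{30735}{13} \approx -2364.2$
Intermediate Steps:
$c{\left(g,P \right)} = 2 g$
$H{\left(W \right)} = \frac{16}{W}$ ($H{\left(W \right)} = - 4 \left(- \frac{4}{W}\right) = \frac{16}{W}$)
$-2363 - H{\left(13 \right)} = -2363 - \frac{16}{13} = - \frac{30735}{13}$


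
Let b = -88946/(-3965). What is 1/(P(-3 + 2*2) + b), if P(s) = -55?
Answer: -305/9933 ≈ -0.030706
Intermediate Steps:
b = 6842/305 (b = -88946*(-1/3965) = 6842/305 ≈ 22.433)
1/(P(-3 + 2*2) + b) = 1/(-55 + 6842/305) = 1/(-9933/305) = -305/9933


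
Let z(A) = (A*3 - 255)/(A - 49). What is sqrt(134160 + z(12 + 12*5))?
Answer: 3*sqrt(7885527)/23 ≈ 366.28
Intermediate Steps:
z(A) = (-255 + 3*A)/(-49 + A) (z(A) = (3*A - 255)/(-49 + A) = (-255 + 3*A)/(-49 + A))
sqrt(134160 + z(12 + 12*5)) = sqrt(134160 + 3*(-85 + (12 + 12*5))/(-49 + (12 + 12*5))) = sqrt(134160 + 3*(-85 + (12 + 60))/(-49 + (12 + 60))) = sqrt(134160 + 3*(-85 + 72)/(-49 + 72)) = sqrt(134160 + 3*(-13)/23) = sqrt(134160 + 3*(1/23)*(-13)) = sqrt(134160 - 39/23) = sqrt(3085641/23) = 3*sqrt(7885527)/23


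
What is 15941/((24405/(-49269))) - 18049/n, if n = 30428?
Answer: -7966168109019/247531780 ≈ -32182.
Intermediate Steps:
15941/((24405/(-49269))) - 18049/n = 15941/((24405/(-49269))) - 18049/30428 = 15941/((24405*(-1/49269))) - 18049*1/30428 = 15941/(-8135/16423) - 18049/30428 = 15941*(-16423/8135) - 18049/30428 = -261799043/8135 - 18049/30428 = -7966168109019/247531780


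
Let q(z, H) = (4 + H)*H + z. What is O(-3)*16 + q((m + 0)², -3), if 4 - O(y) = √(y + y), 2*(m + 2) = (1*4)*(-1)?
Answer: 77 - 16*I*√6 ≈ 77.0 - 39.192*I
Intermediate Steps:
m = -4 (m = -2 + ((1*4)*(-1))/2 = -2 + (4*(-1))/2 = -2 + (½)*(-4) = -2 - 2 = -4)
O(y) = 4 - √2*√y (O(y) = 4 - √(y + y) = 4 - √(2*y) = 4 - √2*√y)
q(z, H) = z + H*(4 + H) (q(z, H) = H*(4 + H) + z = z + H*(4 + H))
O(-3)*16 + q((m + 0)², -3) = (4 - √2*√(-3))*16 + ((-4 + 0)² + (-3)² + 4*(-3)) = (4 - √2*I*√3)*16 + ((-4)² + 9 - 12) = (4 - I*√6)*16 + (16 + 9 - 12) = (64 - 16*I*√6) + 13 = 77 - 16*I*√6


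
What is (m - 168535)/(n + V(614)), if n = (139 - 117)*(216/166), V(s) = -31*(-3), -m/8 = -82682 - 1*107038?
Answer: 22397135/2019 ≈ 11093.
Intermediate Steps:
m = 1517760 (m = -8*(-82682 - 1*107038) = -8*(-82682 - 107038) = -8*(-189720) = 1517760)
V(s) = 93
n = 2376/83 (n = 22*(216*(1/166)) = 22*(108/83) = 2376/83 ≈ 28.626)
(m - 168535)/(n + V(614)) = (1517760 - 168535)/(2376/83 + 93) = 1349225/(10095/83) = 1349225*(83/10095) = 22397135/2019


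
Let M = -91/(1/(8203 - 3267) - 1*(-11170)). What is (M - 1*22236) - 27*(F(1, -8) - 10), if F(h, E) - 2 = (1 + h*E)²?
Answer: -1287019578679/55135121 ≈ -23343.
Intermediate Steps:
F(h, E) = 2 + (1 + E*h)² (F(h, E) = 2 + (1 + h*E)² = 2 + (1 + E*h)²)
M = -449176/55135121 (M = -91/(1/4936 + 11170) = -91/55135121/4936 = -91*4936/55135121 = -449176/55135121 ≈ -0.0081468)
(M - 1*22236) - 27*(F(1, -8) - 10) = (-449176/55135121 - 1*22236) - 27*((2 + (1 - 8*1)²) - 10) = (-449176/55135121 - 22236) - 27*((2 + (1 - 8)²) - 10) = -1225984999732/55135121 - 27*((2 + (-7)²) - 10) = -1225984999732/55135121 - 27*((2 + 49) - 10) = -1225984999732/55135121 - 27*(51 - 10) = -1225984999732/55135121 - 27*41 = -1225984999732/55135121 - 1*1107 = -1225984999732/55135121 - 1107 = -1287019578679/55135121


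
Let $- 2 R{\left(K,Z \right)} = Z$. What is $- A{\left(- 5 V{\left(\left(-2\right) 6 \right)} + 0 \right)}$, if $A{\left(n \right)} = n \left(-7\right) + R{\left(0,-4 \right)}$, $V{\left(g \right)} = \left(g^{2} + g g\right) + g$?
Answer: $-9662$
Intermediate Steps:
$R{\left(K,Z \right)} = - \frac{Z}{2}$
$V{\left(g \right)} = g + 2 g^{2}$ ($V{\left(g \right)} = \left(g^{2} + g^{2}\right) + g = 2 g^{2} + g = g + 2 g^{2}$)
$A{\left(n \right)} = 2 - 7 n$ ($A{\left(n \right)} = n \left(-7\right) - -2 = - 7 n + 2 = 2 - 7 n$)
$- A{\left(- 5 V{\left(\left(-2\right) 6 \right)} + 0 \right)} = - (2 - 7 \left(- 5 \left(-2\right) 6 \left(1 + 2 \left(\left(-2\right) 6\right)\right) + 0\right)) = - (2 - 7 \left(- 5 \left(- 12 \left(1 + 2 \left(-12\right)\right)\right) + 0\right)) = - (2 - 7 \left(- 5 \left(- 12 \left(1 - 24\right)\right) + 0\right)) = - (2 - 7 \left(- 5 \left(\left(-12\right) \left(-23\right)\right) + 0\right)) = - (2 - 7 \left(\left(-5\right) 276 + 0\right)) = - (2 - 7 \left(-1380 + 0\right)) = - (2 - -9660) = - (2 + 9660) = \left(-1\right) 9662 = -9662$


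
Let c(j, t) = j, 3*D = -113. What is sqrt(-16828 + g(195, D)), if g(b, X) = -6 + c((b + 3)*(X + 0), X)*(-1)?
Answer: 4*I*sqrt(586) ≈ 96.83*I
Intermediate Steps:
D = -113/3 (D = (1/3)*(-113) = -113/3 ≈ -37.667)
g(b, X) = -6 - X*(3 + b) (g(b, X) = -6 + ((b + 3)*(X + 0))*(-1) = -6 + ((3 + b)*X)*(-1) = -6 + (X*(3 + b))*(-1) = -6 - X*(3 + b))
sqrt(-16828 + g(195, D)) = sqrt(-16828 + (-6 - 1*(-113/3)*(3 + 195))) = sqrt(-16828 + (-6 - 1*(-113/3)*198)) = sqrt(-16828 + (-6 + 7458)) = sqrt(-16828 + 7452) = sqrt(-9376) = 4*I*sqrt(586)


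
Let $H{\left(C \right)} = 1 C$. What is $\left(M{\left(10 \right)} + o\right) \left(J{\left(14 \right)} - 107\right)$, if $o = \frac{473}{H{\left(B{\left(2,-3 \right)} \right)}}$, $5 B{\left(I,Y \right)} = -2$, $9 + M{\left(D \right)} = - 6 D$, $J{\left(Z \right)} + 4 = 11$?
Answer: $125150$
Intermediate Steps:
$J{\left(Z \right)} = 7$ ($J{\left(Z \right)} = -4 + 11 = 7$)
$M{\left(D \right)} = -9 - 6 D$
$B{\left(I,Y \right)} = - \frac{2}{5}$ ($B{\left(I,Y \right)} = \frac{1}{5} \left(-2\right) = - \frac{2}{5}$)
$H{\left(C \right)} = C$
$o = - \frac{2365}{2}$ ($o = \frac{473}{- \frac{2}{5}} = 473 \left(- \frac{5}{2}\right) = - \frac{2365}{2} \approx -1182.5$)
$\left(M{\left(10 \right)} + o\right) \left(J{\left(14 \right)} - 107\right) = \left(\left(-9 - 60\right) - \frac{2365}{2}\right) \left(7 - 107\right) = \left(\left(-9 - 60\right) - \frac{2365}{2}\right) \left(-100\right) = \left(-69 - \frac{2365}{2}\right) \left(-100\right) = \left(- \frac{2503}{2}\right) \left(-100\right) = 125150$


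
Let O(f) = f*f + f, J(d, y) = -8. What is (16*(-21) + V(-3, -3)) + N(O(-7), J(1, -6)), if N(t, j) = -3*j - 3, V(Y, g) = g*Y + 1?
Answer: -305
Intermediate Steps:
V(Y, g) = 1 + Y*g (V(Y, g) = Y*g + 1 = 1 + Y*g)
O(f) = f + f² (O(f) = f² + f = f + f²)
N(t, j) = -3 - 3*j
(16*(-21) + V(-3, -3)) + N(O(-7), J(1, -6)) = (16*(-21) + (1 - 3*(-3))) + (-3 - 3*(-8)) = (-336 + (1 + 9)) + (-3 + 24) = (-336 + 10) + 21 = -326 + 21 = -305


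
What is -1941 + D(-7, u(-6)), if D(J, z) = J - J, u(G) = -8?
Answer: -1941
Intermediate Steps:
D(J, z) = 0
-1941 + D(-7, u(-6)) = -1941 + 0 = -1941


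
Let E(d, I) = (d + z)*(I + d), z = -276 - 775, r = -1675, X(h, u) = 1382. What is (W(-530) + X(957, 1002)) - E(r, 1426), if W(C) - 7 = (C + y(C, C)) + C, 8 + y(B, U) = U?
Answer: -678983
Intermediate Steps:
y(B, U) = -8 + U
z = -1051
W(C) = -1 + 3*C (W(C) = 7 + ((C + (-8 + C)) + C) = 7 + ((-8 + 2*C) + C) = 7 + (-8 + 3*C) = -1 + 3*C)
E(d, I) = (-1051 + d)*(I + d) (E(d, I) = (d - 1051)*(I + d) = (-1051 + d)*(I + d))
(W(-530) + X(957, 1002)) - E(r, 1426) = ((-1 + 3*(-530)) + 1382) - ((-1675)**2 - 1051*1426 - 1051*(-1675) + 1426*(-1675)) = ((-1 - 1590) + 1382) - (2805625 - 1498726 + 1760425 - 2388550) = (-1591 + 1382) - 1*678774 = -209 - 678774 = -678983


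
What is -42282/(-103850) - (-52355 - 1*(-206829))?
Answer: -8021041309/51925 ≈ -1.5447e+5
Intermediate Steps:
-42282/(-103850) - (-52355 - 1*(-206829)) = -42282*(-1/103850) - (-52355 + 206829) = 21141/51925 - 1*154474 = 21141/51925 - 154474 = -8021041309/51925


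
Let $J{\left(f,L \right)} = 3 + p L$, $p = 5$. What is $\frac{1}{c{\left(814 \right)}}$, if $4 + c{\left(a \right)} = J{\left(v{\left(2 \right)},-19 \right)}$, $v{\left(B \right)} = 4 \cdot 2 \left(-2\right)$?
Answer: $- \frac{1}{96} \approx -0.010417$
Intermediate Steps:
$v{\left(B \right)} = -16$ ($v{\left(B \right)} = 8 \left(-2\right) = -16$)
$J{\left(f,L \right)} = 3 + 5 L$
$c{\left(a \right)} = -96$ ($c{\left(a \right)} = -4 + \left(3 + 5 \left(-19\right)\right) = -4 + \left(3 - 95\right) = -4 - 92 = -96$)
$\frac{1}{c{\left(814 \right)}} = \frac{1}{-96} = - \frac{1}{96}$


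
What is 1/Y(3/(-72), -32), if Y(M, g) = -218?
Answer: -1/218 ≈ -0.0045872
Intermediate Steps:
1/Y(3/(-72), -32) = 1/(-218) = -1/218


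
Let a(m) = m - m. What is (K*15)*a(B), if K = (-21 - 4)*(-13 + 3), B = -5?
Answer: 0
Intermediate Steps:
K = 250 (K = -25*(-10) = 250)
a(m) = 0
(K*15)*a(B) = (250*15)*0 = 3750*0 = 0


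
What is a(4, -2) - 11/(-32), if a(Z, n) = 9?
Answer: 299/32 ≈ 9.3438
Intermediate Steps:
a(4, -2) - 11/(-32) = 9 - 11/(-32) = 9 - 1/32*(-11) = 9 + 11/32 = 299/32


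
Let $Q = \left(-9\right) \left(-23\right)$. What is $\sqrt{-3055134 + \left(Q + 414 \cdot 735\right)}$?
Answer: $i \sqrt{2750637} \approx 1658.5 i$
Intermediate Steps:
$Q = 207$
$\sqrt{-3055134 + \left(Q + 414 \cdot 735\right)} = \sqrt{-3055134 + \left(207 + 414 \cdot 735\right)} = \sqrt{-3055134 + \left(207 + 304290\right)} = \sqrt{-3055134 + 304497} = \sqrt{-2750637} = i \sqrt{2750637}$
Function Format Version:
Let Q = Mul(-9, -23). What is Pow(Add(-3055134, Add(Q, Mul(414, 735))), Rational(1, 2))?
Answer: Mul(I, Pow(2750637, Rational(1, 2))) ≈ Mul(1658.5, I)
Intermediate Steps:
Q = 207
Pow(Add(-3055134, Add(Q, Mul(414, 735))), Rational(1, 2)) = Pow(Add(-3055134, Add(207, Mul(414, 735))), Rational(1, 2)) = Pow(Add(-3055134, Add(207, 304290)), Rational(1, 2)) = Pow(Add(-3055134, 304497), Rational(1, 2)) = Pow(-2750637, Rational(1, 2)) = Mul(I, Pow(2750637, Rational(1, 2)))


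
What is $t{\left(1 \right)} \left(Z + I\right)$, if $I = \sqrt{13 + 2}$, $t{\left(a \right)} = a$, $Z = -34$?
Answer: $-34 + \sqrt{15} \approx -30.127$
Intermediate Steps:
$I = \sqrt{15} \approx 3.873$
$t{\left(1 \right)} \left(Z + I\right) = 1 \left(-34 + \sqrt{15}\right) = -34 + \sqrt{15}$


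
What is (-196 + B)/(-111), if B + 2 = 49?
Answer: 149/111 ≈ 1.3423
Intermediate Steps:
B = 47 (B = -2 + 49 = 47)
(-196 + B)/(-111) = (-196 + 47)/(-111) = -1/111*(-149) = 149/111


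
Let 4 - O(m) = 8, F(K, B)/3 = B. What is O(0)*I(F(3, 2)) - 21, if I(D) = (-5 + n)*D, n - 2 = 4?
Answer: -45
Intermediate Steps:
n = 6 (n = 2 + 4 = 6)
F(K, B) = 3*B
I(D) = D (I(D) = (-5 + 6)*D = 1*D = D)
O(m) = -4 (O(m) = 4 - 1*8 = 4 - 8 = -4)
O(0)*I(F(3, 2)) - 21 = -12*2 - 21 = -4*6 - 21 = -24 - 21 = -45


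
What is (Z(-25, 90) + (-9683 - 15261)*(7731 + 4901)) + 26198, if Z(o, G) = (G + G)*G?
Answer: -315050210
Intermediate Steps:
Z(o, G) = 2*G**2 (Z(o, G) = (2*G)*G = 2*G**2)
(Z(-25, 90) + (-9683 - 15261)*(7731 + 4901)) + 26198 = (2*90**2 + (-9683 - 15261)*(7731 + 4901)) + 26198 = (2*8100 - 24944*12632) + 26198 = (16200 - 315092608) + 26198 = -315076408 + 26198 = -315050210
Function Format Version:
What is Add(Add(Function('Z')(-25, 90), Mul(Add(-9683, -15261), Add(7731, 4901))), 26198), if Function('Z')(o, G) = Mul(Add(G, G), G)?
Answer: -315050210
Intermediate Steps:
Function('Z')(o, G) = Mul(2, Pow(G, 2)) (Function('Z')(o, G) = Mul(Mul(2, G), G) = Mul(2, Pow(G, 2)))
Add(Add(Function('Z')(-25, 90), Mul(Add(-9683, -15261), Add(7731, 4901))), 26198) = Add(Add(Mul(2, Pow(90, 2)), Mul(Add(-9683, -15261), Add(7731, 4901))), 26198) = Add(Add(Mul(2, 8100), Mul(-24944, 12632)), 26198) = Add(Add(16200, -315092608), 26198) = Add(-315076408, 26198) = -315050210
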